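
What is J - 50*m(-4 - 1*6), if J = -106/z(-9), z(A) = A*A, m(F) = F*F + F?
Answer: -364606/81 ≈ -4501.3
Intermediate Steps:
m(F) = F + F**2 (m(F) = F**2 + F = F + F**2)
z(A) = A**2
J = -106/81 (J = -106/((-9)**2) = -106/81 ≈ -1.3086)
J - 50*m(-4 - 1*6) = -106/81 - 50*(-4 - 1*6)*(1 + (-4 - 1*6)) = -106/81 - 50*(-4 - 6)*(1 + (-4 - 6)) = -106/81 - (-500)*(1 - 10) = -106/81 - (-500)*(-9) = -106/81 - 50*90 = -106/81 - 4500 = -364606/81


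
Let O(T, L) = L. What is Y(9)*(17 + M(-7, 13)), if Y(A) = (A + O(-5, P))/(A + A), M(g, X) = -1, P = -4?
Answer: 40/9 ≈ 4.4444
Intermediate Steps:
Y(A) = (-4 + A)/(2*A) (Y(A) = (A - 4)/(A + A) = (-4 + A)/((2*A)) = (-4 + A)*(1/(2*A)) = (-4 + A)/(2*A))
Y(9)*(17 + M(-7, 13)) = ((1/2)*(-4 + 9)/9)*(17 - 1) = ((1/2)*(1/9)*5)*16 = (5/18)*16 = 40/9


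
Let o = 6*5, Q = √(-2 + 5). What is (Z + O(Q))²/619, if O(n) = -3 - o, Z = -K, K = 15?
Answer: 2304/619 ≈ 3.7221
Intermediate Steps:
Q = √3 ≈ 1.7320
o = 30
Z = -15 (Z = -1*15 = -15)
O(n) = -33 (O(n) = -3 - 1*30 = -3 - 30 = -33)
(Z + O(Q))²/619 = (-15 - 33)²/619 = (-48)²*(1/619) = 2304*(1/619) = 2304/619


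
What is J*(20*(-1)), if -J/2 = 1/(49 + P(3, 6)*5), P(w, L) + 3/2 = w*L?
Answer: 80/263 ≈ 0.30418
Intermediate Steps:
P(w, L) = -3/2 + L*w (P(w, L) = -3/2 + w*L = -3/2 + L*w)
J = -4/263 (J = -2/(49 + (-3/2 + 6*3)*5) = -2/(49 + (-3/2 + 18)*5) = -2/(49 + (33/2)*5) = -2/(49 + 165/2) = -2/263/2 = -2*2/263 = -4/263 ≈ -0.015209)
J*(20*(-1)) = -80*(-1)/263 = -4/263*(-20) = 80/263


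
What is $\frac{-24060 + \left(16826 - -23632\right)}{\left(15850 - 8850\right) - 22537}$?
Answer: $- \frac{5466}{5179} \approx -1.0554$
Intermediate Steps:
$\frac{-24060 + \left(16826 - -23632\right)}{\left(15850 - 8850\right) - 22537} = \frac{-24060 + \left(16826 + 23632\right)}{7000 - 22537} = \frac{-24060 + 40458}{-15537} = 16398 \left(- \frac{1}{15537}\right) = - \frac{5466}{5179}$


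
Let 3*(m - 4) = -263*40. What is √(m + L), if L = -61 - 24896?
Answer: I*√256137/3 ≈ 168.7*I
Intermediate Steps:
L = -24957
m = -10508/3 (m = 4 + (-263*40)/3 = 4 + (⅓)*(-10520) = 4 - 10520/3 = -10508/3 ≈ -3502.7)
√(m + L) = √(-10508/3 - 24957) = √(-85379/3) = I*√256137/3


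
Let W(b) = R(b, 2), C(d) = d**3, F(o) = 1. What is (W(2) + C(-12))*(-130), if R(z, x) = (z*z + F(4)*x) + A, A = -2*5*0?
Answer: 223860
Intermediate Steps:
A = 0 (A = -10*0 = 0)
R(z, x) = x + z**2 (R(z, x) = (z*z + 1*x) + 0 = (z**2 + x) + 0 = (x + z**2) + 0 = x + z**2)
W(b) = 2 + b**2
(W(2) + C(-12))*(-130) = ((2 + 2**2) + (-12)**3)*(-130) = ((2 + 4) - 1728)*(-130) = (6 - 1728)*(-130) = -1722*(-130) = 223860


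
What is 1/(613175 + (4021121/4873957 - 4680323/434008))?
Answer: 2115336329656/1297050287442452657 ≈ 1.6309e-6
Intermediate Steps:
1/(613175 + (4021121/4873957 - 4680323/434008)) = 1/(613175 - 21066494365143/2115336329656) = 1/(1297050287442452657/2115336329656) = 2115336329656/1297050287442452657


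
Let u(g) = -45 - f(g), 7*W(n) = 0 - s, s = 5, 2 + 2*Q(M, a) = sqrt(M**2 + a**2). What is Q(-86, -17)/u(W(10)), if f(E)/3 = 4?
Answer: 1/57 - sqrt(7685)/114 ≈ -0.75144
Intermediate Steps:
Q(M, a) = -1 + sqrt(M**2 + a**2)/2
W(n) = -5/7 (W(n) = (0 - 1*5)/7 = (0 - 5)/7 = (1/7)*(-5) = -5/7)
f(E) = 12 (f(E) = 3*4 = 12)
u(g) = -57 (u(g) = -45 - 1*12 = -45 - 12 = -57)
Q(-86, -17)/u(W(10)) = (-1 + sqrt((-86)**2 + (-17)**2)/2)/(-57) = (-1 + sqrt(7396 + 289)/2)*(-1/57) = (-1 + sqrt(7685)/2)*(-1/57) = 1/57 - sqrt(7685)/114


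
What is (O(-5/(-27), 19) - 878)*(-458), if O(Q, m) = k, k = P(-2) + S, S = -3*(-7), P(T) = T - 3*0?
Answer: 393422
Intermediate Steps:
P(T) = T (P(T) = T + 0 = T)
S = 21
k = 19 (k = -2 + 21 = 19)
O(Q, m) = 19
(O(-5/(-27), 19) - 878)*(-458) = (19 - 878)*(-458) = -859*(-458) = 393422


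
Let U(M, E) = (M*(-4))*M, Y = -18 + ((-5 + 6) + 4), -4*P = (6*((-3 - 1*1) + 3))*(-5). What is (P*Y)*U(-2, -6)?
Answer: -1560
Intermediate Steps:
P = -15/2 (P = -6*((-3 - 1*1) + 3)*(-5)/4 = -6*((-3 - 1) + 3)*(-5)/4 = -6*(-4 + 3)*(-5)/4 = -6*(-1)*(-5)/4 = -(-3)*(-5)/2 = -¼*30 = -15/2 ≈ -7.5000)
Y = -13 (Y = -18 + (1 + 4) = -18 + 5 = -13)
U(M, E) = -4*M² (U(M, E) = (-4*M)*M = -4*M²)
(P*Y)*U(-2, -6) = (-15/2*(-13))*(-4*(-2)²) = 195*(-4*4)/2 = (195/2)*(-16) = -1560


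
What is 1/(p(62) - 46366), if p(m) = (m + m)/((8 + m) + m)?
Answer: -33/1530047 ≈ -2.1568e-5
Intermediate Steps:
p(m) = 2*m/(8 + 2*m) (p(m) = (2*m)/(8 + 2*m) = 2*m/(8 + 2*m))
1/(p(62) - 46366) = 1/(62/(4 + 62) - 46366) = 1/(62/66 - 46366) = 1/(62*(1/66) - 46366) = 1/(31/33 - 46366) = 1/(-1530047/33) = -33/1530047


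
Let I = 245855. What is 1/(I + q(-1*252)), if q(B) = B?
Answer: 1/245603 ≈ 4.0716e-6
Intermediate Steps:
1/(I + q(-1*252)) = 1/(245855 - 1*252) = 1/(245855 - 252) = 1/245603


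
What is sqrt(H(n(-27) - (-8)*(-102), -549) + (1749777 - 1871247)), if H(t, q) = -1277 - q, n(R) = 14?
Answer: I*sqrt(122198) ≈ 349.57*I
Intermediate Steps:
sqrt(H(n(-27) - (-8)*(-102), -549) + (1749777 - 1871247)) = sqrt((-1277 - 1*(-549)) + (1749777 - 1871247)) = sqrt((-1277 + 549) - 121470) = sqrt(-728 - 121470) = sqrt(-122198) = I*sqrt(122198)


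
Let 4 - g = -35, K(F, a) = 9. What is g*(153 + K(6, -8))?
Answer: 6318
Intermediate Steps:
g = 39 (g = 4 - 1*(-35) = 4 + 35 = 39)
g*(153 + K(6, -8)) = 39*(153 + 9) = 39*162 = 6318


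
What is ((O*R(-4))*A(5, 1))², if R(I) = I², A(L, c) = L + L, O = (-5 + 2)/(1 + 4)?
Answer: 9216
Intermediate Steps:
O = -⅗ (O = -3/5 = -3*⅕ = -⅗ ≈ -0.60000)
A(L, c) = 2*L
((O*R(-4))*A(5, 1))² = ((-⅗*(-4)²)*(2*5))² = (-⅗*16*10)² = (-48/5*10)² = (-96)² = 9216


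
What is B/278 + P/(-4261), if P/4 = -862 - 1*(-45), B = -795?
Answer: -2478991/1184558 ≈ -2.0928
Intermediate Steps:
P = -3268 (P = 4*(-862 - 1*(-45)) = 4*(-862 + 45) = 4*(-817) = -3268)
B/278 + P/(-4261) = -795/278 - 3268/(-4261) = -795*1/278 - 3268*(-1/4261) = -795/278 + 3268/4261 = -2478991/1184558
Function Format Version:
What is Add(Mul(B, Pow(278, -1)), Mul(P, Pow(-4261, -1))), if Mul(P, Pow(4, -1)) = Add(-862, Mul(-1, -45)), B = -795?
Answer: Rational(-2478991, 1184558) ≈ -2.0928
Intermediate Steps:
P = -3268 (P = Mul(4, Add(-862, Mul(-1, -45))) = Mul(4, Add(-862, 45)) = Mul(4, -817) = -3268)
Add(Mul(B, Pow(278, -1)), Mul(P, Pow(-4261, -1))) = Add(Mul(-795, Pow(278, -1)), Mul(-3268, Pow(-4261, -1))) = Add(Mul(-795, Rational(1, 278)), Mul(-3268, Rational(-1, 4261))) = Add(Rational(-795, 278), Rational(3268, 4261)) = Rational(-2478991, 1184558)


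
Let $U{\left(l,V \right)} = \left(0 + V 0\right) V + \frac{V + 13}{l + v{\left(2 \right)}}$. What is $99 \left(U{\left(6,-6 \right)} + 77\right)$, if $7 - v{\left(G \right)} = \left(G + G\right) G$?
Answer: $\frac{38808}{5} \approx 7761.6$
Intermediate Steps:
$v{\left(G \right)} = 7 - 2 G^{2}$ ($v{\left(G \right)} = 7 - \left(G + G\right) G = 7 - 2 G G = 7 - 2 G^{2}$)
$U{\left(l,V \right)} = \frac{13 + V}{-1 + l}$ ($U{\left(l,V \right)} = \left(0 + V 0\right) V + \frac{V + 13}{l + \left(7 - 2 \cdot 2^{2}\right)} = \left(0 + 0\right) V + \frac{13 + V}{l + \left(7 - 8\right)} = 0 V + \frac{13 + V}{l + \left(7 - 8\right)} = 0 + \frac{13 + V}{l - 1} = 0 + \frac{13 + V}{-1 + l} = \frac{13 + V}{-1 + l}$)
$99 \left(U{\left(6,-6 \right)} + 77\right) = 99 \left(\frac{13 - 6}{-1 + 6} + 77\right) = 99 \left(\frac{1}{5} \cdot 7 + 77\right) = 99 \left(\frac{7}{5} + 77\right) = 99 \cdot \frac{392}{5} = \frac{38808}{5}$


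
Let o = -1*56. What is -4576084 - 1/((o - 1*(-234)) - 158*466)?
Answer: -336113369799/73450 ≈ -4.5761e+6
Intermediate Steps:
o = -56
-4576084 - 1/((o - 1*(-234)) - 158*466) = -4576084 - 1/((-56 - 1*(-234)) - 158*466) = -4576084 - 1/((-56 + 234) - 73628) = -4576084 - 1/(178 - 73628) = -4576084 - 1/(-73450) = -4576084 - 1*(-1/73450) = -4576084 + 1/73450 = -336113369799/73450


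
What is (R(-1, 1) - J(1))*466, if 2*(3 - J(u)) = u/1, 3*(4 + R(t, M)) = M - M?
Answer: -3029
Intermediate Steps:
R(t, M) = -4 (R(t, M) = -4 + (M - M)/3 = -4 + (⅓)*0 = -4 + 0 = -4)
J(u) = 3 - u/2 (J(u) = 3 - u/(2*1) = 3 - u/2)
(R(-1, 1) - J(1))*466 = (-4 - (3 - ½*1))*466 = (-4 - (3 - ½))*466 = (-4 - 1*5/2)*466 = (-4 - 5/2)*466 = -13/2*466 = -3029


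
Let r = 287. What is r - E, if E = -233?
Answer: 520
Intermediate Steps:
r - E = 287 - 1*(-233) = 287 + 233 = 520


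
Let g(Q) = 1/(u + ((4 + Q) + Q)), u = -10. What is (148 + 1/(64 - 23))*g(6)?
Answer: 2023/82 ≈ 24.671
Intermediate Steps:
g(Q) = 1/(-6 + 2*Q) (g(Q) = 1/(-10 + ((4 + Q) + Q)) = 1/(-10 + (4 + 2*Q)) = 1/(-6 + 2*Q))
(148 + 1/(64 - 23))*g(6) = (148 + 1/(64 - 23))*(1/(2*(-3 + 6))) = (148 + 1/41)*((1/2)/3) = (148 + 1/41)*((1/2)*(1/3)) = (6069/41)*(1/6) = 2023/82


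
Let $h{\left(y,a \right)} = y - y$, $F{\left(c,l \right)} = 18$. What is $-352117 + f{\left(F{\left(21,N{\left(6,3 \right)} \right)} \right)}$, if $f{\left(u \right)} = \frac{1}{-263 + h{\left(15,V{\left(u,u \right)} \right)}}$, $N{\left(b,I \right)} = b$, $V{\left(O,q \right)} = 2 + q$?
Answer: $- \frac{92606772}{263} \approx -3.5212 \cdot 10^{5}$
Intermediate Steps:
$h{\left(y,a \right)} = 0$
$f{\left(u \right)} = - \frac{1}{263}$ ($f{\left(u \right)} = \frac{1}{-263 + 0} = \frac{1}{-263} = - \frac{1}{263}$)
$-352117 + f{\left(F{\left(21,N{\left(6,3 \right)} \right)} \right)} = -352117 - \frac{1}{263} = - \frac{92606772}{263}$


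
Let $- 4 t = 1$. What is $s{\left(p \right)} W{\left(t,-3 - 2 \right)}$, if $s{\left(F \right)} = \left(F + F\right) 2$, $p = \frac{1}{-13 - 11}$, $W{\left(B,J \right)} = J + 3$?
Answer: $\frac{1}{3} \approx 0.33333$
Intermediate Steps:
$t = - \frac{1}{4}$ ($t = \left(- \frac{1}{4}\right) 1 = - \frac{1}{4} \approx -0.25$)
$W{\left(B,J \right)} = 3 + J$
$p = - \frac{1}{24}$ ($p = \frac{1}{-24} = - \frac{1}{24} \approx -0.041667$)
$s{\left(F \right)} = 4 F$ ($s{\left(F \right)} = 2 F 2 = 4 F$)
$s{\left(p \right)} W{\left(t,-3 - 2 \right)} = 4 \left(- \frac{1}{24}\right) \left(3 - 5\right) = - \frac{3 - 5}{6} = \left(- \frac{1}{6}\right) \left(-2\right) = \frac{1}{3}$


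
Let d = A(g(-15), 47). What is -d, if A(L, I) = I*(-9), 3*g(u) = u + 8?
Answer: 423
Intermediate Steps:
g(u) = 8/3 + u/3 (g(u) = (u + 8)/3 = (8 + u)/3 = 8/3 + u/3)
A(L, I) = -9*I
d = -423 (d = -9*47 = -423)
-d = -1*(-423) = 423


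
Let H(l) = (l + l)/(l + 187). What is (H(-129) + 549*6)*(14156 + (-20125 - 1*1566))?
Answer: -718816395/29 ≈ -2.4787e+7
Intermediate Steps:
H(l) = 2*l/(187 + l) (H(l) = (2*l)/(187 + l) = 2*l/(187 + l))
(H(-129) + 549*6)*(14156 + (-20125 - 1*1566)) = (2*(-129)/(187 - 129) + 549*6)*(14156 + (-20125 - 1*1566)) = (2*(-129)/58 + 3294)*(14156 + (-20125 - 1566)) = (2*(-129)*(1/58) + 3294)*(14156 - 21691) = (-129/29 + 3294)*(-7535) = (95397/29)*(-7535) = -718816395/29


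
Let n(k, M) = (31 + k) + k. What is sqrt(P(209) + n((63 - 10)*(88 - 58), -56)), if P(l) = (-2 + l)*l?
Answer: sqrt(46474) ≈ 215.58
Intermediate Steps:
n(k, M) = 31 + 2*k
P(l) = l*(-2 + l)
sqrt(P(209) + n((63 - 10)*(88 - 58), -56)) = sqrt(209*(-2 + 209) + (31 + 2*((63 - 10)*(88 - 58)))) = sqrt(209*207 + (31 + 2*(53*30))) = sqrt(43263 + (31 + 2*1590)) = sqrt(43263 + (31 + 3180)) = sqrt(43263 + 3211) = sqrt(46474)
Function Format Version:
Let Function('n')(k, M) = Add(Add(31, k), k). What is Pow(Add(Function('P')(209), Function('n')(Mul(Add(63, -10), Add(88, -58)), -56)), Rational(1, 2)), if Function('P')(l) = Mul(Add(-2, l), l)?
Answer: Pow(46474, Rational(1, 2)) ≈ 215.58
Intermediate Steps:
Function('n')(k, M) = Add(31, Mul(2, k))
Function('P')(l) = Mul(l, Add(-2, l))
Pow(Add(Function('P')(209), Function('n')(Mul(Add(63, -10), Add(88, -58)), -56)), Rational(1, 2)) = Pow(Add(Mul(209, Add(-2, 209)), Add(31, Mul(2, Mul(Add(63, -10), Add(88, -58))))), Rational(1, 2)) = Pow(Add(Mul(209, 207), Add(31, Mul(2, Mul(53, 30)))), Rational(1, 2)) = Pow(Add(43263, Add(31, Mul(2, 1590))), Rational(1, 2)) = Pow(Add(43263, Add(31, 3180)), Rational(1, 2)) = Pow(Add(43263, 3211), Rational(1, 2)) = Pow(46474, Rational(1, 2))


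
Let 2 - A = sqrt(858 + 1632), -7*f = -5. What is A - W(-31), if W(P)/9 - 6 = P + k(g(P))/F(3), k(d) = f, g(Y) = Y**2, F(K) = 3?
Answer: 1574/7 - sqrt(2490) ≈ 174.96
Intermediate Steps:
f = 5/7 (f = -1/7*(-5) = 5/7 ≈ 0.71429)
k(d) = 5/7
W(P) = 393/7 + 9*P (W(P) = 54 + 9*(P + (5/7)/3) = 54 + 9*(P + (5/7)*(1/3)) = 54 + 9*(P + 5/21) = 54 + 9*(5/21 + P) = 54 + (15/7 + 9*P) = 393/7 + 9*P)
A = 2 - sqrt(2490) (A = 2 - sqrt(858 + 1632) = 2 - sqrt(2490) ≈ -47.900)
A - W(-31) = (2 - sqrt(2490)) - (393/7 + 9*(-31)) = (2 - sqrt(2490)) - (393/7 - 279) = (2 - sqrt(2490)) - 1*(-1560/7) = (2 - sqrt(2490)) + 1560/7 = 1574/7 - sqrt(2490)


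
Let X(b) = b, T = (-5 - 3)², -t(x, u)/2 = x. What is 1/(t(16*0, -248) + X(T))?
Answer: 1/64 ≈ 0.015625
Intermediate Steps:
t(x, u) = -2*x
T = 64 (T = (-8)² = 64)
1/(t(16*0, -248) + X(T)) = 1/(-32*0 + 64) = 1/(-2*0 + 64) = 1/(0 + 64) = 1/64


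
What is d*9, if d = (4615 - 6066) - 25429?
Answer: -241920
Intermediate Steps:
d = -26880 (d = -1451 - 25429 = -26880)
d*9 = -26880*9 = -241920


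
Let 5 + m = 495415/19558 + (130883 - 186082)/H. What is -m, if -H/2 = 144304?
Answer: -57918669021/2822297632 ≈ -20.522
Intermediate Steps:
H = -288608 (H = -2*144304 = -288608)
m = 57918669021/2822297632 (m = -5 + (495415/19558 + (130883 - 186082)/(-288608)) = -5 + (495415*(1/19558) - 55199*(-1/288608)) = -5 + (495415/19558 + 55199/288608) = -5 + 72030157181/2822297632 = 57918669021/2822297632 ≈ 20.522)
-m = -1*57918669021/2822297632 = -57918669021/2822297632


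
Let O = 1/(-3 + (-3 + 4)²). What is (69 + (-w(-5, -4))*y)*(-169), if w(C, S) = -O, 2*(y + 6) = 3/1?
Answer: -48165/4 ≈ -12041.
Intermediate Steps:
y = -9/2 (y = -6 + (3/1)/2 = -6 + (3*1)/2 = -6 + (½)*3 = -6 + 3/2 = -9/2 ≈ -4.5000)
O = -½ (O = 1/(-3 + 1²) = 1/(-3 + 1) = 1/(-2) = -½ ≈ -0.50000)
w(C, S) = ½ (w(C, S) = -1*(-½) = ½)
(69 + (-w(-5, -4))*y)*(-169) = (69 - 1*½*(-9/2))*(-169) = (69 - ½*(-9/2))*(-169) = (69 + 9/4)*(-169) = (285/4)*(-169) = -48165/4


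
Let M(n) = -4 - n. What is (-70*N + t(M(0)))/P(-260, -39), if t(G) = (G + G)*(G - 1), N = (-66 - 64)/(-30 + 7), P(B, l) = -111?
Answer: 8180/2553 ≈ 3.2041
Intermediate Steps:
N = 130/23 (N = -130/(-23) = -130*(-1/23) = 130/23 ≈ 5.6522)
t(G) = 2*G*(-1 + G) (t(G) = (2*G)*(-1 + G) = 2*G*(-1 + G))
(-70*N + t(M(0)))/P(-260, -39) = (-70*130/23 + 2*(-4 - 1*0)*(-1 + (-4 - 1*0)))/(-111) = (-9100/23 + 2*(-4 + 0)*(-1 + (-4 + 0)))*(-1/111) = (-9100/23 + 2*(-4)*(-1 - 4))*(-1/111) = (-9100/23 + 2*(-4)*(-5))*(-1/111) = (-9100/23 + 40)*(-1/111) = -8180/23*(-1/111) = 8180/2553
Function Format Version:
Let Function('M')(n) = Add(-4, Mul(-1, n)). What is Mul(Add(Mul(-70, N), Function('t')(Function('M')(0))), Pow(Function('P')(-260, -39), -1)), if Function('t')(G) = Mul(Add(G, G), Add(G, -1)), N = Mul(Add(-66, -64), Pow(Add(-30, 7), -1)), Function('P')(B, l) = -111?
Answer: Rational(8180, 2553) ≈ 3.2041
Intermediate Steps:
N = Rational(130, 23) (N = Mul(-130, Pow(-23, -1)) = Mul(-130, Rational(-1, 23)) = Rational(130, 23) ≈ 5.6522)
Function('t')(G) = Mul(2, G, Add(-1, G)) (Function('t')(G) = Mul(Mul(2, G), Add(-1, G)) = Mul(2, G, Add(-1, G)))
Mul(Add(Mul(-70, N), Function('t')(Function('M')(0))), Pow(Function('P')(-260, -39), -1)) = Mul(Add(Mul(-70, Rational(130, 23)), Mul(2, Add(-4, Mul(-1, 0)), Add(-1, Add(-4, Mul(-1, 0))))), Pow(-111, -1)) = Mul(Add(Rational(-9100, 23), Mul(2, Add(-4, 0), Add(-1, Add(-4, 0)))), Rational(-1, 111)) = Mul(Add(Rational(-9100, 23), Mul(2, -4, Add(-1, -4))), Rational(-1, 111)) = Mul(Add(Rational(-9100, 23), Mul(2, -4, -5)), Rational(-1, 111)) = Mul(Add(Rational(-9100, 23), 40), Rational(-1, 111)) = Mul(Rational(-8180, 23), Rational(-1, 111)) = Rational(8180, 2553)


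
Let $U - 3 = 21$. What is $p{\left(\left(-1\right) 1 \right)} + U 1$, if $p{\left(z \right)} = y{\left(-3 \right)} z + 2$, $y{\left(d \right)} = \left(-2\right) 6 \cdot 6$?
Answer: $98$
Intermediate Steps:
$U = 24$ ($U = 3 + 21 = 24$)
$y{\left(d \right)} = -72$ ($y{\left(d \right)} = \left(-12\right) 6 = -72$)
$p{\left(z \right)} = 2 - 72 z$ ($p{\left(z \right)} = - 72 z + 2 = 2 - 72 z$)
$p{\left(\left(-1\right) 1 \right)} + U 1 = \left(2 - 72 \left(\left(-1\right) 1\right)\right) + 24 \cdot 1 = \left(2 - -72\right) + 24 = \left(2 + 72\right) + 24 = 74 + 24 = 98$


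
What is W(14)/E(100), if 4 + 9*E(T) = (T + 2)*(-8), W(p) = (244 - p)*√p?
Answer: -207*√14/82 ≈ -9.4454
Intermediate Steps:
W(p) = √p*(244 - p)
E(T) = -20/9 - 8*T/9 (E(T) = -4/9 + ((T + 2)*(-8))/9 = -4/9 + ((2 + T)*(-8))/9 = -4/9 + (-16 - 8*T)/9 = -4/9 + (-16/9 - 8*T/9) = -20/9 - 8*T/9)
W(14)/E(100) = (√14*(244 - 1*14))/(-20/9 - 8/9*100) = (√14*(244 - 14))/(-20/9 - 800/9) = (√14*230)/(-820/9) = (230*√14)*(-9/820) = -207*√14/82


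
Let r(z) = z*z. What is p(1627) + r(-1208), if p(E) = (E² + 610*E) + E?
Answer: 5100490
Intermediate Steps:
p(E) = E² + 611*E
r(z) = z²
p(1627) + r(-1208) = 1627*(611 + 1627) + (-1208)² = 1627*2238 + 1459264 = 3641226 + 1459264 = 5100490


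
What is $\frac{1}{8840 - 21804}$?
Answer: $- \frac{1}{12964} \approx -7.7137 \cdot 10^{-5}$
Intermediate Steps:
$\frac{1}{8840 - 21804} = \frac{1}{-12964} = - \frac{1}{12964}$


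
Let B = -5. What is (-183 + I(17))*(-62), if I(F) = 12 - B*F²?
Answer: -78988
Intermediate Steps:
I(F) = 12 + 5*F² (I(F) = 12 - (-5)*F² = 12 + 5*F²)
(-183 + I(17))*(-62) = (-183 + (12 + 5*17²))*(-62) = (-183 + (12 + 5*289))*(-62) = (-183 + (12 + 1445))*(-62) = (-183 + 1457)*(-62) = 1274*(-62) = -78988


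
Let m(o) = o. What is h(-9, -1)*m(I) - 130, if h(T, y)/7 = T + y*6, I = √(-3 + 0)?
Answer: -130 - 105*I*√3 ≈ -130.0 - 181.87*I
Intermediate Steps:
I = I*√3 (I = √(-3) = I*√3 ≈ 1.732*I)
h(T, y) = 7*T + 42*y (h(T, y) = 7*(T + y*6) = 7*(T + 6*y) = 7*T + 42*y)
h(-9, -1)*m(I) - 130 = (7*(-9) + 42*(-1))*(I*√3) - 130 = (-63 - 42)*(I*√3) - 130 = -105*I*√3 - 130 = -130 - 105*I*√3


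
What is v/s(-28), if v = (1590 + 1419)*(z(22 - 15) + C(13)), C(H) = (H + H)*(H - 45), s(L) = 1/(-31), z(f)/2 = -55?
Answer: 87868818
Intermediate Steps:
z(f) = -110 (z(f) = 2*(-55) = -110)
s(L) = -1/31
C(H) = 2*H*(-45 + H) (C(H) = (2*H)*(-45 + H) = 2*H*(-45 + H))
v = -2834478 (v = (1590 + 1419)*(-110 + 2*13*(-45 + 13)) = 3009*(-110 + 2*13*(-32)) = 3009*(-110 - 832) = 3009*(-942) = -2834478)
v/s(-28) = -2834478/(-1/31) = -2834478*(-31) = 87868818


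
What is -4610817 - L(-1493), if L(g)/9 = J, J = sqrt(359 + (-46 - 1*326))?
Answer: -4610817 - 9*I*sqrt(13) ≈ -4.6108e+6 - 32.45*I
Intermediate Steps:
J = I*sqrt(13) (J = sqrt(359 + (-46 - 326)) = sqrt(359 - 372) = sqrt(-13) = I*sqrt(13) ≈ 3.6056*I)
L(g) = 9*I*sqrt(13) (L(g) = 9*(I*sqrt(13)) = 9*I*sqrt(13))
-4610817 - L(-1493) = -4610817 - 9*I*sqrt(13)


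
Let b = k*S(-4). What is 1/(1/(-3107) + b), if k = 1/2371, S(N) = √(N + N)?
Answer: -17466438587/82849233 - 45776655158*I*√2/82849233 ≈ -210.82 - 781.39*I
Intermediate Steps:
S(N) = √2*√N (S(N) = √(2*N) = √2*√N)
k = 1/2371 ≈ 0.00042176
b = 2*I*√2/2371 (b = (√2*√(-4))/2371 = (√2*(2*I))/2371 = (2*I*√2)/2371 = 2*I*√2/2371 ≈ 0.0011929*I)
1/(1/(-3107) + b) = 1/(1/(-3107) + 2*I*√2/2371) = 1/(-1/3107 + 2*I*√2/2371)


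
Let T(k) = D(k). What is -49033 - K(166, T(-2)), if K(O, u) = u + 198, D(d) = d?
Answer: -49229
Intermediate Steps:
T(k) = k
K(O, u) = 198 + u
-49033 - K(166, T(-2)) = -49033 - (198 - 2) = -49033 - 1*196 = -49033 - 196 = -49229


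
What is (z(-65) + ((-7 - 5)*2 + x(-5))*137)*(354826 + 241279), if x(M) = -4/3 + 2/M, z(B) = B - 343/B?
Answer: -83348831752/39 ≈ -2.1371e+9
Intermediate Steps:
z(B) = B - 343/B
x(M) = -4/3 + 2/M (x(M) = -4*⅓ + 2/M = -4/3 + 2/M)
(z(-65) + ((-7 - 5)*2 + x(-5))*137)*(354826 + 241279) = ((-65 - 343/(-65)) + ((-7 - 5)*2 + (-4/3 + 2/(-5)))*137)*(354826 + 241279) = ((-65 - 343*(-1/65)) + (-12*2 + (-4/3 + 2*(-⅕)))*137)*596105 = ((-65 + 343/65) + (-24 + (-4/3 - ⅖))*137)*596105 = (-3882/65 + (-24 - 26/15)*137)*596105 = (-3882/65 - 386/15*137)*596105 = (-3882/65 - 52882/15)*596105 = -699112/195*596105 = -83348831752/39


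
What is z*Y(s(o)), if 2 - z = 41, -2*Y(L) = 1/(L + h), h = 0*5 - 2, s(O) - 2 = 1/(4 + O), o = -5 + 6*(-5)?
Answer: -1209/2 ≈ -604.50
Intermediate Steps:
o = -35 (o = -5 - 30 = -35)
s(O) = 2 + 1/(4 + O)
h = -2 (h = 0 - 2 = -2)
Y(L) = -1/(2*(-2 + L)) (Y(L) = -1/(2*(L - 2)) = -1/(2*(-2 + L)))
z = -39 (z = 2 - 1*41 = 2 - 41 = -39)
z*Y(s(o)) = -(-39)/(-4 + 2*((9 + 2*(-35))/(4 - 35))) = -(-39)/(-4 + 2*((9 - 70)/(-31))) = -(-39)/(-4 + 2*(-1/31*(-61))) = -(-39)/(-4 + 2*(61/31)) = -(-39)/(-4 + 122/31) = -(-39)/(-2/31) = -(-39)*(-31)/2 = -39*31/2 = -1209/2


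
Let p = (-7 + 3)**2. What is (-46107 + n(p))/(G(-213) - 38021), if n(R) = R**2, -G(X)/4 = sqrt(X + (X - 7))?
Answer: 1743300871/1445603369 - 183404*I*sqrt(433)/1445603369 ≈ 1.2059 - 0.00264*I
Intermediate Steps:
p = 16 (p = (-4)**2 = 16)
G(X) = -4*sqrt(-7 + 2*X) (G(X) = -4*sqrt(X + (X - 7)) = -4*sqrt(X + (-7 + X)) = -4*sqrt(-7 + 2*X))
(-46107 + n(p))/(G(-213) - 38021) = (-46107 + 16**2)/(-4*sqrt(-7 + 2*(-213)) - 38021) = (-46107 + 256)/(-4*sqrt(-7 - 426) - 38021) = -45851/(-4*I*sqrt(433) - 38021) = -45851/(-38021 - 4*I*sqrt(433))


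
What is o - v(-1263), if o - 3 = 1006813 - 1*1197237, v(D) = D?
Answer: -189158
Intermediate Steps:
o = -190421 (o = 3 + (1006813 - 1*1197237) = 3 + (1006813 - 1197237) = 3 - 190424 = -190421)
o - v(-1263) = -190421 - 1*(-1263) = -190421 + 1263 = -189158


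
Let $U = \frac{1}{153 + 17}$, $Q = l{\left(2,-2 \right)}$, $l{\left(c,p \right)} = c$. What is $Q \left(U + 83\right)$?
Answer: $\frac{14111}{85} \approx 166.01$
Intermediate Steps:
$Q = 2$
$U = \frac{1}{170} \approx 0.0058824$
$Q \left(U + 83\right) = 2 \left(\frac{1}{170} + 83\right) = 2 \cdot \frac{14111}{170} = \frac{14111}{85}$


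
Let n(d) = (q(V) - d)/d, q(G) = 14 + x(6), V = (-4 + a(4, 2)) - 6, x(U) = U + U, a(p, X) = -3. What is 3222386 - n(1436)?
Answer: 2313673853/718 ≈ 3.2224e+6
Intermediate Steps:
x(U) = 2*U
V = -13 (V = (-4 - 3) - 6 = -7 - 6 = -13)
q(G) = 26 (q(G) = 14 + 2*6 = 14 + 12 = 26)
n(d) = (26 - d)/d
3222386 - n(1436) = 3222386 - (26 - 1*1436)/1436 = 3222386 - (26 - 1436)/1436 = 3222386 - (-1410)/1436 = 3222386 - 1*(-705/718) = 3222386 + 705/718 = 2313673853/718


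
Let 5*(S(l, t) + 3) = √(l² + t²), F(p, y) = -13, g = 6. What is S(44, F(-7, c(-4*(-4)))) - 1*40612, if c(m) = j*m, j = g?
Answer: -40615 + √2105/5 ≈ -40606.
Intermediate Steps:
j = 6
c(m) = 6*m
S(l, t) = -3 + √(l² + t²)/5
S(44, F(-7, c(-4*(-4)))) - 1*40612 = (-3 + √(44² + (-13)²)/5) - 1*40612 = (-3 + √(1936 + 169)/5) - 40612 = (-3 + √2105/5) - 40612 = -40615 + √2105/5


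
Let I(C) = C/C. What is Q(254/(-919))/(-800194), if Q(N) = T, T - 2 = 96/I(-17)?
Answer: -49/400097 ≈ -0.00012247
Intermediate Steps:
I(C) = 1
T = 98 (T = 2 + 96/1 = 2 + 96*1 = 2 + 96 = 98)
Q(N) = 98
Q(254/(-919))/(-800194) = 98/(-800194) = 98*(-1/800194) = -49/400097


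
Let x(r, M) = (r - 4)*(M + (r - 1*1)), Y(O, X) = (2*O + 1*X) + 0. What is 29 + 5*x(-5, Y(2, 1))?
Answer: 74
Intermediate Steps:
Y(O, X) = X + 2*O (Y(O, X) = (2*O + X) + 0 = (X + 2*O) + 0 = X + 2*O)
x(r, M) = (-4 + r)*(-1 + M + r) (x(r, M) = (-4 + r)*(M + (r - 1)) = (-4 + r)*(M + (-1 + r)) = (-4 + r)*(-1 + M + r))
29 + 5*x(-5, Y(2, 1)) = 29 + 5*(4 + (-5)² - 5*(-5) - 4*(1 + 2*2) + (1 + 2*2)*(-5)) = 29 + 5*(4 + 25 + 25 - 4*(1 + 4) + (1 + 4)*(-5)) = 29 + 5*(4 + 25 + 25 - 4*5 + 5*(-5)) = 29 + 5*(4 + 25 + 25 - 20 - 25) = 29 + 5*9 = 29 + 45 = 74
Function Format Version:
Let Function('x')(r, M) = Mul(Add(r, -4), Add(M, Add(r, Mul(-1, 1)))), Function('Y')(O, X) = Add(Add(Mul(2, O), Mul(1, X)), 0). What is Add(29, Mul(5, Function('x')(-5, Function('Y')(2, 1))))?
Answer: 74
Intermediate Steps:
Function('Y')(O, X) = Add(X, Mul(2, O)) (Function('Y')(O, X) = Add(Add(Mul(2, O), X), 0) = Add(Add(X, Mul(2, O)), 0) = Add(X, Mul(2, O)))
Function('x')(r, M) = Mul(Add(-4, r), Add(-1, M, r)) (Function('x')(r, M) = Mul(Add(-4, r), Add(M, Add(r, -1))) = Mul(Add(-4, r), Add(M, Add(-1, r))) = Mul(Add(-4, r), Add(-1, M, r)))
Add(29, Mul(5, Function('x')(-5, Function('Y')(2, 1)))) = Add(29, Mul(5, Add(4, Pow(-5, 2), Mul(-5, -5), Mul(-4, Add(1, Mul(2, 2))), Mul(Add(1, Mul(2, 2)), -5)))) = Add(29, Mul(5, Add(4, 25, 25, Mul(-4, Add(1, 4)), Mul(Add(1, 4), -5)))) = Add(29, Mul(5, Add(4, 25, 25, Mul(-4, 5), Mul(5, -5)))) = Add(29, Mul(5, Add(4, 25, 25, -20, -25))) = Add(29, Mul(5, 9)) = Add(29, 45) = 74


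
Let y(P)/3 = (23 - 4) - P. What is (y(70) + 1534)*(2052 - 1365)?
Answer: 948747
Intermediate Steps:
y(P) = 57 - 3*P (y(P) = 3*((23 - 4) - P) = 3*(19 - P) = 57 - 3*P)
(y(70) + 1534)*(2052 - 1365) = ((57 - 3*70) + 1534)*(2052 - 1365) = ((57 - 210) + 1534)*687 = (-153 + 1534)*687 = 1381*687 = 948747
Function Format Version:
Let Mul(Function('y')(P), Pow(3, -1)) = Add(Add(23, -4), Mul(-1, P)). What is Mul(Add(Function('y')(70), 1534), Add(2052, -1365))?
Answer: 948747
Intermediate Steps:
Function('y')(P) = Add(57, Mul(-3, P)) (Function('y')(P) = Mul(3, Add(Add(23, -4), Mul(-1, P))) = Mul(3, Add(19, Mul(-1, P))) = Add(57, Mul(-3, P)))
Mul(Add(Function('y')(70), 1534), Add(2052, -1365)) = Mul(Add(Add(57, Mul(-3, 70)), 1534), Add(2052, -1365)) = Mul(Add(Add(57, -210), 1534), 687) = Mul(Add(-153, 1534), 687) = Mul(1381, 687) = 948747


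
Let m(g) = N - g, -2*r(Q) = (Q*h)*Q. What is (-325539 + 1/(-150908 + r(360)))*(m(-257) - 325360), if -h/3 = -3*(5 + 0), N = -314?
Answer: 324895735143368221/3066908 ≈ 1.0594e+11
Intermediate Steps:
h = 45 (h = -(-9)*(5 + 0) = -(-9)*5 = -3*(-15) = 45)
r(Q) = -45*Q²/2 (r(Q) = -Q*45*Q/2 = -45*Q*Q/2 = -45*Q²/2)
m(g) = -314 - g
(-325539 + 1/(-150908 + r(360)))*(m(-257) - 325360) = (-325539 + 1/(-150908 - 45/2*360²))*((-314 - 1*(-257)) - 325360) = (-325539 + 1/(-150908 - 45/2*129600))*((-314 + 257) - 325360) = (-325539 + 1/(-150908 - 2916000))*(-57 - 325360) = (-325539 + 1/(-3066908))*(-325417) = (-325539 - 1/3066908)*(-325417) = -998398163413/3066908*(-325417) = 324895735143368221/3066908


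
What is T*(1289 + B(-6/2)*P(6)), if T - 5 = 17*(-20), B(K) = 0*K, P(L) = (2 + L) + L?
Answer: -431815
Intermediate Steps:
P(L) = 2 + 2*L
B(K) = 0
T = -335 (T = 5 + 17*(-20) = 5 - 340 = -335)
T*(1289 + B(-6/2)*P(6)) = -335*(1289 + 0*(2 + 2*6)) = -335*(1289 + 0*(2 + 12)) = -335*(1289 + 0*14) = -335*(1289 + 0) = -335*1289 = -431815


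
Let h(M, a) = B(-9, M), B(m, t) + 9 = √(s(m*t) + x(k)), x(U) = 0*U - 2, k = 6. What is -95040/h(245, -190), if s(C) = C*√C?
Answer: 95040/(9 - √(-2 - 46305*I*√5)) ≈ -208.68 - 217.28*I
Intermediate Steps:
s(C) = C^(3/2)
x(U) = -2 (x(U) = 0 - 2 = -2)
B(m, t) = -9 + √(-2 + (m*t)^(3/2)) (B(m, t) = -9 + √((m*t)^(3/2) - 2) = -9 + √(-2 + (m*t)^(3/2)))
h(M, a) = -9 + √(-2 + 27*(-M)^(3/2)) (h(M, a) = -9 + √(-2 + (-9*M)^(3/2)) = -9 + √(-2 + 27*(-M)^(3/2)))
-95040/h(245, -190) = -95040/(-9 + √(-2 + 27*(-1*245)^(3/2))) = -95040/(-9 + √(-2 + 27*(-245)^(3/2))) = -95040/(-9 + √(-2 + 27*(-1715*I*√5))) = -95040/(-9 + √(-2 - 46305*I*√5))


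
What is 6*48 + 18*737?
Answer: 13554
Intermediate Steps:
6*48 + 18*737 = 288 + 13266 = 13554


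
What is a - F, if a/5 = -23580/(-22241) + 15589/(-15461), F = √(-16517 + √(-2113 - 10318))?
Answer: 89277155/343868101 - √(-16517 + I*√12431) ≈ -0.17414 - 128.52*I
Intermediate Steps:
F = √(-16517 + I*√12431) (F = √(-16517 + √(-12431)) = √(-16517 + I*√12431) ≈ 0.4338 + 128.52*I)
a = 89277155/343868101 (a = 5*(-23580/(-22241) + 15589/(-15461)) = 5*(-23580*(-1/22241) + 15589*(-1/15461)) = 5*(23580/22241 - 15589/15461) = 5*(17855431/343868101) = 89277155/343868101 ≈ 0.25963)
a - F = 89277155/343868101 - √(-16517 + I*√12431)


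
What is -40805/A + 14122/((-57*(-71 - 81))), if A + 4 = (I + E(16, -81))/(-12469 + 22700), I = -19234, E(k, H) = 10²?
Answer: 904464953299/130085628 ≈ 6952.8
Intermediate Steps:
E(k, H) = 100
A = -60058/10231 (A = -4 + (-19234 + 100)/(-12469 + 22700) = -4 - 19134/10231 = -60058/10231 ≈ -5.8702)
-40805/A + 14122/((-57*(-71 - 81))) = -40805/(-60058/10231) + 14122/((-57*(-71 - 81))) = -40805*(-10231/60058) + 14122/((-57*(-152))) = 417475955/60058 + 14122/8664 = 417475955/60058 + 14122*(1/8664) = 417475955/60058 + 7061/4332 = 904464953299/130085628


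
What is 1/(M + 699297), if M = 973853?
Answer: 1/1673150 ≈ 5.9768e-7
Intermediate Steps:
1/(M + 699297) = 1/(973853 + 699297) = 1/1673150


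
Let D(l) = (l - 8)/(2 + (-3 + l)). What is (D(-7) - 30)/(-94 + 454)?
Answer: -5/64 ≈ -0.078125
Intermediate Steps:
D(l) = (-8 + l)/(-1 + l)
(D(-7) - 30)/(-94 + 454) = ((-8 - 7)/(-1 - 7) - 30)/(-94 + 454) = (-15/(-8) - 30)/360 = (-⅛*(-15) - 30)*(1/360) = (15/8 - 30)*(1/360) = -225/8*1/360 = -5/64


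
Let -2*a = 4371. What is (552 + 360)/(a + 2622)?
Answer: 608/291 ≈ 2.0893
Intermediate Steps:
a = -4371/2 (a = -1/2*4371 = -4371/2 ≈ -2185.5)
(552 + 360)/(a + 2622) = (552 + 360)/(-4371/2 + 2622) = 912/(873/2) = 912*(2/873) = 608/291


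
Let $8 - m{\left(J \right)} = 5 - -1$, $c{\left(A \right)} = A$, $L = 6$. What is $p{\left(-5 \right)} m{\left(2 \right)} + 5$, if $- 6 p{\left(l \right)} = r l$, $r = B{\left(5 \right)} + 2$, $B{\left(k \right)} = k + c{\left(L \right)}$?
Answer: $\frac{80}{3} \approx 26.667$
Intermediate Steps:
$B{\left(k \right)} = 6 + k$ ($B{\left(k \right)} = k + 6 = 6 + k$)
$r = 13$ ($r = \left(6 + 5\right) + 2 = 11 + 2 = 13$)
$p{\left(l \right)} = - \frac{13 l}{6}$
$m{\left(J \right)} = 2$ ($m{\left(J \right)} = 8 - \left(5 - -1\right) = 8 - \left(5 + 1\right) = 8 - 6 = 2$)
$p{\left(-5 \right)} m{\left(2 \right)} + 5 = \left(- \frac{13}{6}\right) \left(-5\right) 2 + 5 = \frac{65}{6} \cdot 2 + 5 = \frac{65}{3} + 5 = \frac{80}{3}$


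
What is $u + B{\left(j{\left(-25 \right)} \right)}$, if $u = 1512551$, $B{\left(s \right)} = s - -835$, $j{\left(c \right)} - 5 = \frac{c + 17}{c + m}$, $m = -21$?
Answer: $\frac{34807997}{23} \approx 1.5134 \cdot 10^{6}$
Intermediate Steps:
$j{\left(c \right)} = 5 + \frac{17 + c}{-21 + c}$ ($j{\left(c \right)} = 5 + \frac{c + 17}{c - 21} = 5 + \frac{17 + c}{-21 + c}$)
$B{\left(s \right)} = 835 + s$ ($B{\left(s \right)} = s + 835 = 835 + s$)
$u + B{\left(j{\left(-25 \right)} \right)} = 1512551 + \left(835 + \frac{2 \left(-44 + 3 \left(-25\right)\right)}{-21 - 25}\right) = 1512551 + \left(835 + \frac{2 \left(-44 - 75\right)}{-46}\right) = 1512551 + \left(835 + 2 \left(- \frac{1}{46}\right) \left(-119\right)\right) = 1512551 + \left(835 + \frac{119}{23}\right) = 1512551 + \frac{19324}{23} = \frac{34807997}{23}$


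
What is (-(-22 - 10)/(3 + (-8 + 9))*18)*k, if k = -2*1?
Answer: -288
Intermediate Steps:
k = -2
(-(-22 - 10)/(3 + (-8 + 9))*18)*k = (-(-22 - 10)/(3 + (-8 + 9))*18)*(-2) = (-(-32)/(3 + 1)*18)*(-2) = (-(-32)/4*18)*(-2) = (-1*(-8)*18)*(-2) = (8*18)*(-2) = 144*(-2) = -288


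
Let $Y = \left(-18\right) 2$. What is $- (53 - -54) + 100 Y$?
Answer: $-3707$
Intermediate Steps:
$Y = -36$
$- (53 - -54) + 100 Y = - (53 - -54) + 100 \left(-36\right) = - (53 + 54) - 3600 = \left(-1\right) 107 - 3600 = -107 - 3600 = -3707$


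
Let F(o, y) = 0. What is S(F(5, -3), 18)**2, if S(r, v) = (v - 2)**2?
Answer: 65536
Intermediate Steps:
S(r, v) = (-2 + v)**2
S(F(5, -3), 18)**2 = ((-2 + 18)**2)**2 = (16**2)**2 = 256**2 = 65536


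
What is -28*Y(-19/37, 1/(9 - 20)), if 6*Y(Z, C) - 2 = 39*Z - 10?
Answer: 14518/111 ≈ 130.79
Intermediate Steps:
Y(Z, C) = -4/3 + 13*Z/2 (Y(Z, C) = ⅓ + (39*Z - 10)/6 = ⅓ + (-10 + 39*Z)/6 = ⅓ + (-5/3 + 13*Z/2) = -4/3 + 13*Z/2)
-28*Y(-19/37, 1/(9 - 20)) = -28*(-4/3 + 13*(-19/37)/2) = -28*(-4/3 + 13*(-19*1/37)/2) = -28*(-4/3 + (13/2)*(-19/37)) = -28*(-4/3 - 247/74) = -28*(-1037/222) = 14518/111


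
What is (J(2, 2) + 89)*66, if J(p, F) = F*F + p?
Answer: 6270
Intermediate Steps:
J(p, F) = p + F² (J(p, F) = F² + p = p + F²)
(J(2, 2) + 89)*66 = ((2 + 2²) + 89)*66 = ((2 + 4) + 89)*66 = (6 + 89)*66 = 95*66 = 6270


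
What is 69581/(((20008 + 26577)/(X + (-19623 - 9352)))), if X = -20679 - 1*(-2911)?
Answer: -3252424683/46585 ≈ -69817.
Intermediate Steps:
X = -17768 (X = -20679 + 2911 = -17768)
69581/(((20008 + 26577)/(X + (-19623 - 9352)))) = 69581/(((20008 + 26577)/(-17768 + (-19623 - 9352)))) = 69581/((46585/(-17768 - 28975))) = 69581/((46585/(-46743))) = 69581/((46585*(-1/46743))) = 69581/(-46585/46743) = 69581*(-46743/46585) = -3252424683/46585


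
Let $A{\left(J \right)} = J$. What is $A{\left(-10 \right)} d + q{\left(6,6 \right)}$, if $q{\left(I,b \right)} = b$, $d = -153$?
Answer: $1536$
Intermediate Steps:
$A{\left(-10 \right)} d + q{\left(6,6 \right)} = \left(-10\right) \left(-153\right) + 6 = 1530 + 6 = 1536$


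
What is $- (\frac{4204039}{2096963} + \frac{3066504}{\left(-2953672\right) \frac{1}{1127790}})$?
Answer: $\frac{906508356520128859}{774217612267} \approx 1.1709 \cdot 10^{6}$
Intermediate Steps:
$- (\frac{4204039}{2096963} + \frac{3066504}{\left(-2953672\right) \frac{1}{1127790}}) = - (4204039 \cdot \frac{1}{2096963} + \frac{3066504}{\left(-2953672\right) \frac{1}{1127790}}) = - (\frac{4204039}{2096963} + \frac{3066504}{- \frac{1476836}{563895}}) = - (\frac{4204039}{2096963} + 3066504 \left(- \frac{563895}{1476836}\right)) = - (\frac{4204039}{2096963} - \frac{432296568270}{369209}) = \left(-1\right) \left(- \frac{906508356520128859}{774217612267}\right) = \frac{906508356520128859}{774217612267}$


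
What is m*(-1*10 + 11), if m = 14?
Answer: 14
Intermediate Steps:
m*(-1*10 + 11) = 14*(-1*10 + 11) = 14*(-10 + 11) = 14*1 = 14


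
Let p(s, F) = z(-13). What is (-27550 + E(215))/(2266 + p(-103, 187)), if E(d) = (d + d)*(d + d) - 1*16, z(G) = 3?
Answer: 157334/2269 ≈ 69.341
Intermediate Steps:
p(s, F) = 3
E(d) = -16 + 4*d² (E(d) = (2*d)*(2*d) - 16 = 4*d² - 16 = -16 + 4*d²)
(-27550 + E(215))/(2266 + p(-103, 187)) = (-27550 + (-16 + 4*215²))/(2266 + 3) = (-27550 + (-16 + 4*46225))/2269 = (-27550 + (-16 + 184900))*(1/2269) = (-27550 + 184884)*(1/2269) = 157334*(1/2269) = 157334/2269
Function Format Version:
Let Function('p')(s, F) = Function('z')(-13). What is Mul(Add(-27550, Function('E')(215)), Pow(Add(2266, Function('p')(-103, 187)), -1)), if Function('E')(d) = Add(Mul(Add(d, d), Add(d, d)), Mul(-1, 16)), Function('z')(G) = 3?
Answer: Rational(157334, 2269) ≈ 69.341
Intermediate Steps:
Function('p')(s, F) = 3
Function('E')(d) = Add(-16, Mul(4, Pow(d, 2))) (Function('E')(d) = Add(Mul(Mul(2, d), Mul(2, d)), -16) = Add(Mul(4, Pow(d, 2)), -16) = Add(-16, Mul(4, Pow(d, 2))))
Mul(Add(-27550, Function('E')(215)), Pow(Add(2266, Function('p')(-103, 187)), -1)) = Mul(Add(-27550, Add(-16, Mul(4, Pow(215, 2)))), Pow(Add(2266, 3), -1)) = Mul(Add(-27550, Add(-16, Mul(4, 46225))), Pow(2269, -1)) = Mul(Add(-27550, Add(-16, 184900)), Rational(1, 2269)) = Mul(Add(-27550, 184884), Rational(1, 2269)) = Mul(157334, Rational(1, 2269)) = Rational(157334, 2269)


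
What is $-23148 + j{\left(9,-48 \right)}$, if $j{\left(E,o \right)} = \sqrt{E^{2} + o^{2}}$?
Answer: $-23148 + 3 \sqrt{265} \approx -23099.0$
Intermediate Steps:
$-23148 + j{\left(9,-48 \right)} = -23148 + \sqrt{9^{2} + \left(-48\right)^{2}} = -23148 + \sqrt{81 + 2304} = -23148 + \sqrt{2385} = -23148 + 3 \sqrt{265}$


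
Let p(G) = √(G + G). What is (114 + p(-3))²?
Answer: (114 + I*√6)² ≈ 12990.0 + 558.48*I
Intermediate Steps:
p(G) = √2*√G (p(G) = √(2*G) = √2*√G)
(114 + p(-3))² = (114 + √2*√(-3))² = (114 + √2*(I*√3))² = (114 + I*√6)²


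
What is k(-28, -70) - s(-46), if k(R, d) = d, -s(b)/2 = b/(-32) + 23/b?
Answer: -545/8 ≈ -68.125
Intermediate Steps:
s(b) = -46/b + b/16 (s(b) = -2*(b/(-32) + 23/b) = -2*(b*(-1/32) + 23/b) = -2*(-b/32 + 23/b) = -2*(23/b - b/32) = -46/b + b/16)
k(-28, -70) - s(-46) = -70 - (-46/(-46) + (1/16)*(-46)) = -70 - (-46*(-1/46) - 23/8) = -70 - (1 - 23/8) = -70 - 1*(-15/8) = -70 + 15/8 = -545/8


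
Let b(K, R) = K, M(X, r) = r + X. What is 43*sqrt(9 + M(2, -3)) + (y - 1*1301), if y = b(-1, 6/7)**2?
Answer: -1300 + 86*sqrt(2) ≈ -1178.4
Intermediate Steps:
M(X, r) = X + r
y = 1 (y = (-1)**2 = 1)
43*sqrt(9 + M(2, -3)) + (y - 1*1301) = 43*sqrt(9 + (2 - 3)) + (1 - 1*1301) = 43*sqrt(9 - 1) + (1 - 1301) = 43*sqrt(8) - 1300 = 43*(2*sqrt(2)) - 1300 = 86*sqrt(2) - 1300 = -1300 + 86*sqrt(2)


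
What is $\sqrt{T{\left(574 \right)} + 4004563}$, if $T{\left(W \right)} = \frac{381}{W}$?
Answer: $\frac{\sqrt{1319407617682}}{574} \approx 2001.1$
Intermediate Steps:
$\sqrt{T{\left(574 \right)} + 4004563} = \sqrt{\frac{381}{574} + 4004563} = \sqrt{\frac{2298619543}{574}} = \frac{\sqrt{1319407617682}}{574}$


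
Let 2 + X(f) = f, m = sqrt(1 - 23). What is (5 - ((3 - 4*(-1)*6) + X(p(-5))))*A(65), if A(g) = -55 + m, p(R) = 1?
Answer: 1155 - 21*I*sqrt(22) ≈ 1155.0 - 98.499*I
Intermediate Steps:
m = I*sqrt(22) (m = sqrt(-22) = I*sqrt(22) ≈ 4.6904*I)
X(f) = -2 + f
A(g) = -55 + I*sqrt(22)
(5 - ((3 - 4*(-1)*6) + X(p(-5))))*A(65) = (5 - ((3 - 4*(-1)*6) + (-2 + 1)))*(-55 + I*sqrt(22)) = (5 - ((3 + 4*6) - 1))*(-55 + I*sqrt(22)) = (5 - ((3 + 24) - 1))*(-55 + I*sqrt(22)) = (5 - (27 - 1))*(-55 + I*sqrt(22)) = (5 - 1*26)*(-55 + I*sqrt(22)) = (5 - 26)*(-55 + I*sqrt(22)) = -21*(-55 + I*sqrt(22)) = 1155 - 21*I*sqrt(22)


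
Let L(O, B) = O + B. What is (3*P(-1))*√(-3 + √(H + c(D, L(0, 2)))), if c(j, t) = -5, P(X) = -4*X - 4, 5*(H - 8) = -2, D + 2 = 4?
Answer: 0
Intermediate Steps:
D = 2 (D = -2 + 4 = 2)
H = 38/5 (H = 8 + (⅕)*(-2) = 8 - ⅖ = 38/5 ≈ 7.6000)
L(O, B) = B + O
P(X) = -4 - 4*X
(3*P(-1))*√(-3 + √(H + c(D, L(0, 2)))) = (3*(-4 - 4*(-1)))*√(-3 + √(38/5 - 5)) = (3*(-4 + 4))*√(-3 + √(13/5)) = (3*0)*√(-3 + √65/5) = 0*√(-3 + √65/5) = 0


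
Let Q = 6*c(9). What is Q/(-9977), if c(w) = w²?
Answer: -486/9977 ≈ -0.048712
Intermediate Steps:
Q = 486 (Q = 6*9² = 6*81 = 486)
Q/(-9977) = 486/(-9977) = 486*(-1/9977) = -486/9977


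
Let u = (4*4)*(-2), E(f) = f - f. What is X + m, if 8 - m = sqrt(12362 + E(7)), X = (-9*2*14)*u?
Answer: 8072 - sqrt(12362) ≈ 7960.8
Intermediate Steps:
E(f) = 0
u = -32 (u = 16*(-2) = -32)
X = 8064 (X = (-9*2*14)*(-32) = -18*14*(-32) = -252*(-32) = 8064)
m = 8 - sqrt(12362) (m = 8 - sqrt(12362 + 0) = 8 - sqrt(12362) ≈ -103.18)
X + m = 8064 + (8 - sqrt(12362)) = 8072 - sqrt(12362)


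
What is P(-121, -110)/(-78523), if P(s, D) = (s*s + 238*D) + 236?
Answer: 11303/78523 ≈ 0.14394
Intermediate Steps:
P(s, D) = 236 + s**2 + 238*D (P(s, D) = (s**2 + 238*D) + 236 = 236 + s**2 + 238*D)
P(-121, -110)/(-78523) = (236 + (-121)**2 + 238*(-110))/(-78523) = (236 + 14641 - 26180)*(-1/78523) = -11303*(-1/78523) = 11303/78523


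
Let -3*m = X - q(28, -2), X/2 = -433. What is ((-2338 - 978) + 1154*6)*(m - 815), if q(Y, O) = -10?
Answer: -5733112/3 ≈ -1.9110e+6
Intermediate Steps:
X = -866 (X = 2*(-433) = -866)
m = 856/3 (m = -(-866 - 1*(-10))/3 = -(-866 + 10)/3 = -⅓*(-856) = 856/3 ≈ 285.33)
((-2338 - 978) + 1154*6)*(m - 815) = ((-2338 - 978) + 1154*6)*(856/3 - 815) = (-3316 + 6924)*(-1589/3) = 3608*(-1589/3) = -5733112/3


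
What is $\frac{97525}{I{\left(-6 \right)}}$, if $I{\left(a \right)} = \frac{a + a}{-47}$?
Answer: $\frac{4583675}{12} \approx 3.8197 \cdot 10^{5}$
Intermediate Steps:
$I{\left(a \right)} = - \frac{2 a}{47}$ ($I{\left(a \right)} = 2 a \left(- \frac{1}{47}\right) = - \frac{2 a}{47}$)
$\frac{97525}{I{\left(-6 \right)}} = \frac{97525}{\left(- \frac{2}{47}\right) \left(-6\right)} = \frac{97525}{\frac{12}{47}} = 97525 \cdot \frac{47}{12} = \frac{4583675}{12}$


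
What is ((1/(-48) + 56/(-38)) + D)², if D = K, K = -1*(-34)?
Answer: 878826025/831744 ≈ 1056.6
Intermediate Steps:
K = 34
D = 34
((1/(-48) + 56/(-38)) + D)² = ((1/(-48) + 56/(-38)) + 34)² = ((1*(-1/48) + 56*(-1/38)) + 34)² = ((-1/48 - 28/19) + 34)² = (-1363/912 + 34)² = (29645/912)² = 878826025/831744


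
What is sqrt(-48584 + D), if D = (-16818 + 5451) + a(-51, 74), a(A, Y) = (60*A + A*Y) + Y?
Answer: I*sqrt(66711) ≈ 258.28*I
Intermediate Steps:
a(A, Y) = Y + 60*A + A*Y
D = -18127 (D = (-16818 + 5451) + (74 + 60*(-51) - 51*74) = -11367 + (74 - 3060 - 3774) = -11367 - 6760 = -18127)
sqrt(-48584 + D) = sqrt(-48584 - 18127) = sqrt(-66711) = I*sqrt(66711)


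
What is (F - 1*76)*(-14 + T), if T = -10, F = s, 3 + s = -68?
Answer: 3528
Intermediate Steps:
s = -71 (s = -3 - 68 = -71)
F = -71
(F - 1*76)*(-14 + T) = (-71 - 1*76)*(-14 - 10) = (-71 - 76)*(-24) = -147*(-24) = 3528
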